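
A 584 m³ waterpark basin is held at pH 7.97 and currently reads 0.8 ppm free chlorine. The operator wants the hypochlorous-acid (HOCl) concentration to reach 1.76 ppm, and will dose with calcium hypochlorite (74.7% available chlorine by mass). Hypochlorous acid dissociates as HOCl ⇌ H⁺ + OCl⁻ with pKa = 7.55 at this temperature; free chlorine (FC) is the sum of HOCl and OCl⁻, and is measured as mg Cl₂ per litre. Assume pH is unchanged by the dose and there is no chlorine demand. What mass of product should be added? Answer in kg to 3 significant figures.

Volume: 584 m³ = 584,000 L.
[OCl⁻]/[HOCl] = 10^(pH − pKa) = 10^(7.97 − 7.55) = 2.63; fraction as HOCl = 1/(1 + 2.63) = 0.2755.
Free chlorine required for 1.76 ppm HOCl: 1.76 / 0.2755 = 6.389 ppm.
FC to add: 6.389 − 0.8 = 5.589 mg/L as Cl₂.
Cl₂ equivalent: 5.589 mg/L × 584,000 L = 3264 g.
Product at 74.7% available Cl: 3264 / 0.747 = 4370 g.

4.37 kg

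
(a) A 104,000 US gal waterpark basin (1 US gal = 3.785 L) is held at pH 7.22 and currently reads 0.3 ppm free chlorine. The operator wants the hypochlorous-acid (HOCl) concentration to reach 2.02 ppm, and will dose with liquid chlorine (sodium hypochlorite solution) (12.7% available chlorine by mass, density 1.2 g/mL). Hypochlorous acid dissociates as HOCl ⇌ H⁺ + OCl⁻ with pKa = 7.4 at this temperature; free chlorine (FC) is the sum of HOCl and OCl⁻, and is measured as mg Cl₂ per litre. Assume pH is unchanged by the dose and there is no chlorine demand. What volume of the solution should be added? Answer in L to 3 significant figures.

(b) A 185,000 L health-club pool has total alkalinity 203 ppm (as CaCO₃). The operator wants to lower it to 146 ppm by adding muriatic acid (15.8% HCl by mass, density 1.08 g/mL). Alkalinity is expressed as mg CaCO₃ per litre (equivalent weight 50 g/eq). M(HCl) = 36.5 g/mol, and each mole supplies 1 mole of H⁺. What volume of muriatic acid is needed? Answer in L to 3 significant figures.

(a) Volume: 104,000 US gal × 3.785 L/gal = 393,640 L.
(a) [OCl⁻]/[HOCl] = 10^(pH − pKa) = 10^(7.22 − 7.4) = 0.6607; fraction as HOCl = 1/(1 + 0.6607) = 0.6022.
(a) Free chlorine required for 2.02 ppm HOCl: 2.02 / 0.6022 = 3.355 ppm.
(a) FC to add: 3.355 − 0.3 = 3.055 mg/L as Cl₂.
(a) Cl₂ equivalent: 3.055 mg/L × 393,640 L = 1202 g.
(a) Product at 12.7% available Cl: 1202 / 0.127 = 9468 g.
(a) Volume: 9468 g ÷ 1.2 g/mL = 7890 mL.

(b) Alkalinity to neutralize: (203 − 146) = 57 mg/L as CaCO₃ × 185,000 L = 10,540 g as CaCO₃.
(b) Equivalents of H⁺ required: 10,540 ÷ 50 g/eq = 210.9 eq = 210.9 mol HCl.
(b) Mass of HCl: 210.9 × 36.5 = 7698 g.
(b) Mass of 15.8% solution: 7698 / 0.158 = 48,720 g.
(b) Volume: 48,720 g ÷ 1.08 g/mL = 45,110 mL.

(a) 7.89 L; (b) 45.1 L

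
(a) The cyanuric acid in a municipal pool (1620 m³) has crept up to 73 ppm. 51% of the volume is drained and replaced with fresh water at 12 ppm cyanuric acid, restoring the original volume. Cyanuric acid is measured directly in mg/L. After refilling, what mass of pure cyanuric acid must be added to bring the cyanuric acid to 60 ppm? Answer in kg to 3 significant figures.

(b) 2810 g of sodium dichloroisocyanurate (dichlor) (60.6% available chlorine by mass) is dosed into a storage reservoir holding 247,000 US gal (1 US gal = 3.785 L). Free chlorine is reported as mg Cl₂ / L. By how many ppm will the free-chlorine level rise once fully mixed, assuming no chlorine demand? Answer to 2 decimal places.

(a) Volume: 1620 m³ = 1,620,000 L.
(a) After draining 51% and refilling: 73 × 0.49 + 12 × 0.51 = 41.89 ppm.
(a) Deficit to target: 60 − 41.89 = 18.11 mg/L.
(a) Mass: 18.11 mg/L × 1,620,000 L = 29,340 g cyanuric acid.

(b) Volume: 247,000 US gal × 3.785 L/gal = 934,895 L.
(b) Available chlorine delivered: 2810 g × 0.606 = 1703 g as Cl₂.
(b) Concentration rise: 1703 g / 934,895 L = 1.821 mg/L = 1.82 ppm.

(a) 29.3 kg; (b) 1.82 ppm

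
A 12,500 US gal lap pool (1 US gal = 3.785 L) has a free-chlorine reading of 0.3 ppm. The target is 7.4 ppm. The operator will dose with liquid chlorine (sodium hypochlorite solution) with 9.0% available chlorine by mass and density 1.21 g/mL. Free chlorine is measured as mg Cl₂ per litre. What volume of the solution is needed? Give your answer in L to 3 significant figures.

3.08 L

Volume: 12,500 US gal × 3.785 L/gal = 47,312 L.
Chlorine deficit: 7.4 − 0.3 = 7.1 ppm = 7.1 mg/L as Cl₂.
Cl₂ equivalent needed: 7.1 mg/L × 47,312 L = 335,900 mg = 335.9 g.
Product at 9.0% available chlorine: 335.9 / 0.09 = 3732 g.
Volume at density 1.21 g/mL: 3732 g ÷ 1.21 g/mL = 3085 mL.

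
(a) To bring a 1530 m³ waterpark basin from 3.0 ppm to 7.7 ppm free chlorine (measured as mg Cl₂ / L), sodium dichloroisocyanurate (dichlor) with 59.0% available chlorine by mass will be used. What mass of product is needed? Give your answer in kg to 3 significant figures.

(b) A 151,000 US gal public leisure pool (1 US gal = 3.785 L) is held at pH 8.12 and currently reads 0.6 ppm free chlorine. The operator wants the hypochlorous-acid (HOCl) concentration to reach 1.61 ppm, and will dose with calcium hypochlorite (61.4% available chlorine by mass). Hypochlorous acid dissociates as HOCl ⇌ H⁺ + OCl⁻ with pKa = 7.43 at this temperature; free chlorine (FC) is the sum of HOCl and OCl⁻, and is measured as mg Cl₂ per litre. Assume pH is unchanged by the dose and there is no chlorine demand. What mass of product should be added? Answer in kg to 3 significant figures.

(a) Volume: 1530 m³ = 1,530,000 L.
(a) Chlorine deficit: 7.7 − 3.0 = 4.7 ppm = 4.7 mg/L as Cl₂.
(a) Cl₂ equivalent needed: 4.7 mg/L × 1,530,000 L = 7,191,000 mg = 7191 g.
(a) Product at 59.0% available chlorine: 7191 / 0.59 = 12,190 g.

(b) Volume: 151,000 US gal × 3.785 L/gal = 571,535 L.
(b) [OCl⁻]/[HOCl] = 10^(pH − pKa) = 10^(8.12 − 7.43) = 4.898; fraction as HOCl = 1/(1 + 4.898) = 0.1696.
(b) Free chlorine required for 1.61 ppm HOCl: 1.61 / 0.1696 = 9.495 ppm.
(b) FC to add: 9.495 − 0.6 = 8.895 mg/L as Cl₂.
(b) Cl₂ equivalent: 8.895 mg/L × 571,535 L = 5084 g.
(b) Product at 61.4% available Cl: 5084 / 0.614 = 8280 g.

(a) 12.2 kg; (b) 8.28 kg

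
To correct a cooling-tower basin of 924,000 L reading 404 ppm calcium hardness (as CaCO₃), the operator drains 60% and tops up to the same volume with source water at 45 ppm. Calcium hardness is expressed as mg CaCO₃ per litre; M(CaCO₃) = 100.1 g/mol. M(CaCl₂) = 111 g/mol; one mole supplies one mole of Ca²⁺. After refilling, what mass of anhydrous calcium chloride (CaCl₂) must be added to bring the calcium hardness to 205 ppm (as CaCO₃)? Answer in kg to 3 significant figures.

After draining 60% and refilling: 404 × 0.40 + 45 × 0.60 = 188.6 ppm.
Deficit to target: 205 − 188.6 = 16.4 mg/L.
As CaCO₃: 16.4 mg/L × 924,000 L = 15,150 g; ÷ 100.1 = 151.4 mol Ca²⁺.
Mass: 151.4 × 111 = 16,800 g.

16.8 kg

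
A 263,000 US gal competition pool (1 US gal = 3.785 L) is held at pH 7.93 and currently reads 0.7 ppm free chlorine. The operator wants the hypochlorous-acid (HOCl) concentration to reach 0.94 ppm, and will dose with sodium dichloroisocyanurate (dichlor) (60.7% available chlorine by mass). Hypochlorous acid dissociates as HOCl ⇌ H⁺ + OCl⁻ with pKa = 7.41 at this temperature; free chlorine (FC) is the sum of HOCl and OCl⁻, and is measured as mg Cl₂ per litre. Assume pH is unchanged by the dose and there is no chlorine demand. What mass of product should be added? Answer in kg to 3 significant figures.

5.50 kg

Volume: 263,000 US gal × 3.785 L/gal = 995,455 L.
[OCl⁻]/[HOCl] = 10^(pH − pKa) = 10^(7.93 − 7.41) = 3.311; fraction as HOCl = 1/(1 + 3.311) = 0.2319.
Free chlorine required for 0.94 ppm HOCl: 0.94 / 0.2319 = 4.053 ppm.
FC to add: 4.053 − 0.7 = 3.353 mg/L as Cl₂.
Cl₂ equivalent: 3.353 mg/L × 995,455 L = 3337 g.
Product at 60.7% available Cl: 3337 / 0.607 = 5498 g.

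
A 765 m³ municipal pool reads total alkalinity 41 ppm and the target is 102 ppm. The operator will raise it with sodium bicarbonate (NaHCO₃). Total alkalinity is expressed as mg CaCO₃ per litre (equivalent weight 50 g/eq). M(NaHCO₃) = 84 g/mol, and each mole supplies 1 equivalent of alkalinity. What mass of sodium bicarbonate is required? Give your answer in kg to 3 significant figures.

78.4 kg

Volume: 765 m³ = 765,000 L.
Alkalinity to add: (102 − 41) = 61 mg/L as CaCO₃ × 765,000 L = 46,660 g as CaCO₃.
Equivalents: 46,660 g ÷ 50 g/eq = 933.3 eq.
NaHCO₃ supplies 1 eq per mole → 933.3 mol.
Mass: 933.3 mol × 84 g/mol = 78,400 g.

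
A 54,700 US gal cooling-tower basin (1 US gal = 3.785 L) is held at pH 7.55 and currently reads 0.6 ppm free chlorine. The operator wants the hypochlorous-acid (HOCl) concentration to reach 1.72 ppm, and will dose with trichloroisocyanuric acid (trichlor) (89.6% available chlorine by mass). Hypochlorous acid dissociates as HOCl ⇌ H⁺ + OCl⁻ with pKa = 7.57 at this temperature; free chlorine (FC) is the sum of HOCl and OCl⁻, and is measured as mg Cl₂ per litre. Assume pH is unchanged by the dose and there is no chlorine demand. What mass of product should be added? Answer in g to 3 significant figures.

638 g

Volume: 54,700 US gal × 3.785 L/gal = 207,040 L.
[OCl⁻]/[HOCl] = 10^(pH − pKa) = 10^(7.55 − 7.57) = 0.955; fraction as HOCl = 1/(1 + 0.955) = 0.5115.
Free chlorine required for 1.72 ppm HOCl: 1.72 / 0.5115 = 3.363 ppm.
FC to add: 3.363 − 0.6 = 2.763 mg/L as Cl₂.
Cl₂ equivalent: 2.763 mg/L × 207,040 L = 572 g.
Product at 89.6% available Cl: 572 / 0.896 = 638.4 g.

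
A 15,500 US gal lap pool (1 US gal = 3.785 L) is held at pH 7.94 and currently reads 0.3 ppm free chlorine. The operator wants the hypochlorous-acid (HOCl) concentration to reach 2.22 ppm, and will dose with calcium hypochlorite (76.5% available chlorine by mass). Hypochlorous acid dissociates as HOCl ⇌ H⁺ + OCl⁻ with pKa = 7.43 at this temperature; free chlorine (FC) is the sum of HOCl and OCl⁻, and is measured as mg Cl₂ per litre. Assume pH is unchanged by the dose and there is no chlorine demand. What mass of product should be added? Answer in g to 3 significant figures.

Volume: 15,500 US gal × 3.785 L/gal = 58,668 L.
[OCl⁻]/[HOCl] = 10^(pH − pKa) = 10^(7.94 − 7.43) = 3.236; fraction as HOCl = 1/(1 + 3.236) = 0.2361.
Free chlorine required for 2.22 ppm HOCl: 2.22 / 0.2361 = 9.404 ppm.
FC to add: 9.404 − 0.3 = 9.104 mg/L as Cl₂.
Cl₂ equivalent: 9.104 mg/L × 58,668 L = 534.1 g.
Product at 76.5% available Cl: 534.1 / 0.765 = 698.2 g.

698 g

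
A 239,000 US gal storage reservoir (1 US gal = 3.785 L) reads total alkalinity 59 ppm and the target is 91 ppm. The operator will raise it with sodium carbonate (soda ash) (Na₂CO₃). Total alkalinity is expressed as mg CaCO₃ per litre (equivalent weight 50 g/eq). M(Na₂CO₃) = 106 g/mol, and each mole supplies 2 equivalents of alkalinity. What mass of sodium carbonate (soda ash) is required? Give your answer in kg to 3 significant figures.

30.7 kg

Volume: 239,000 US gal × 3.785 L/gal = 904,615 L.
Alkalinity to add: (91 − 59) = 32 mg/L as CaCO₃ × 904,615 L = 28,950 g as CaCO₃.
Equivalents: 28,950 g ÷ 50 g/eq = 579 eq.
Each mole of Na₂CO₃ supplies 2 eq, so 579 / 2 = 289.5 mol.
Mass: 289.5 mol × 106 g/mol = 30,680 g.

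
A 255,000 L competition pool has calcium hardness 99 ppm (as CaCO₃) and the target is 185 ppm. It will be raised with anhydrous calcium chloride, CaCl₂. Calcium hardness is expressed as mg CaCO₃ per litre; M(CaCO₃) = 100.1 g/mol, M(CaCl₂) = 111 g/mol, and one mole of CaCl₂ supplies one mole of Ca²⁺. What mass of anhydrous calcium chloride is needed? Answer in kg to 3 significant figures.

Hardness to add: (185 − 99) = 86 mg/L as CaCO₃ × 255,000 L = 21,930 g as CaCO₃.
Moles of Ca²⁺ (1 mol Ca²⁺ ≡ 1 mol CaCO₃): 21,930 / 100.1 g/mol = 219.1 mol.
Mass of CaCl₂: 219.1 × 111 = 24,320 g.

24.3 kg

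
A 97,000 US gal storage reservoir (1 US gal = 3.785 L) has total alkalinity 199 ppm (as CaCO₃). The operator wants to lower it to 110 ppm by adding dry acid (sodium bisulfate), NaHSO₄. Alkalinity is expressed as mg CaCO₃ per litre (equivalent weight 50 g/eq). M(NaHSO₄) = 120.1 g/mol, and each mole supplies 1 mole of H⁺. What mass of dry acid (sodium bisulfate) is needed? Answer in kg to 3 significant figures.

Volume: 97,000 US gal × 3.785 L/gal = 367,145 L.
Alkalinity to neutralize: (199 − 110) = 89 mg/L as CaCO₃ × 367,145 L = 32,680 g as CaCO₃.
Equivalents of H⁺ required: 32,680 ÷ 50 g/eq = 653.5 eq = 653.5 mol NaHSO₄.
Mass of NaHSO₄: 653.5 × 120.1 = 78,490 g.

78.5 kg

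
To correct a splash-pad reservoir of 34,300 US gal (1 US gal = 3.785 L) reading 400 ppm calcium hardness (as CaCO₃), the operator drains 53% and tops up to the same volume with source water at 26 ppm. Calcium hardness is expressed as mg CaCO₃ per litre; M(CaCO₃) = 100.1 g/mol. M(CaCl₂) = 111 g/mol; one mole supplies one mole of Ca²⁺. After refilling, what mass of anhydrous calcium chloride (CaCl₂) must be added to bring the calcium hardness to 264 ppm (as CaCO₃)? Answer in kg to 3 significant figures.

8.96 kg

Volume: 34,300 US gal × 3.785 L/gal = 129,826 L.
After draining 53% and refilling: 400 × 0.47 + 26 × 0.53 = 201.78 ppm.
Deficit to target: 264 − 201.78 = 62.22 mg/L.
As CaCO₃: 62.22 mg/L × 129,826 L = 8078 g; ÷ 100.1 = 80.7 mol Ca²⁺.
Mass: 80.7 × 111 = 8957 g.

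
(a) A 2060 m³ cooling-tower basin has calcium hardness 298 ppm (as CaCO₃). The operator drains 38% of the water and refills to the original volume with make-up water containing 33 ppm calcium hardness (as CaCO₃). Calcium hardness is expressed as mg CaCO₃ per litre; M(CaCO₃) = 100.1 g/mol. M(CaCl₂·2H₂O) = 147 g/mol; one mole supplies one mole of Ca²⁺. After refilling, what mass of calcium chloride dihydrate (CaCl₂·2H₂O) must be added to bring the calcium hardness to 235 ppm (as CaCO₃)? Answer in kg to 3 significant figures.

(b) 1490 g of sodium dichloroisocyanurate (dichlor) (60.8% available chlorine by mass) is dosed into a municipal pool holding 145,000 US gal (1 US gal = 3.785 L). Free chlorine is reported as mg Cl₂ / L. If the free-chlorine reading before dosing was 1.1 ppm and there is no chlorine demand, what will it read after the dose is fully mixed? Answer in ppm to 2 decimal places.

(a) Volume: 2060 m³ = 2,060,000 L.
(a) After draining 38% and refilling: 298 × 0.62 + 33 × 0.38 = 197.3 ppm.
(a) Deficit to target: 235 − 197.3 = 37.7 mg/L.
(a) As CaCO₃: 37.7 mg/L × 2,060,000 L = 77,660 g; ÷ 100.1 = 775.8 mol Ca²⁺.
(a) Mass: 775.8 × 147 = 114,000 g.

(b) Volume: 145,000 US gal × 3.785 L/gal = 548,825 L.
(b) Available chlorine delivered: 1490 g × 0.608 = 905.9 g as Cl₂.
(b) Concentration rise: 905.9 g / 548,825 L = 1.651 mg/L = 1.65 ppm.
(b) Final FC: 1.1 + 1.65 = 2.75 ppm.

(a) 114 kg; (b) 2.75 ppm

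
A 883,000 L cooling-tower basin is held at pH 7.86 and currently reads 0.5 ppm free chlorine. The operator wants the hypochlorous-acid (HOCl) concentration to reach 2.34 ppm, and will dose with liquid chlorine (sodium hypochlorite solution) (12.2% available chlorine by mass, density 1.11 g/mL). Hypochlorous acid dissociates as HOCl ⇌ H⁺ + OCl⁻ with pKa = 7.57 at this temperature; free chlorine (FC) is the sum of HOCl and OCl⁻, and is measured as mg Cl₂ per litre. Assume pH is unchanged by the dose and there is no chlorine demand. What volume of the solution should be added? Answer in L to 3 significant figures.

[OCl⁻]/[HOCl] = 10^(pH − pKa) = 10^(7.86 − 7.57) = 1.95; fraction as HOCl = 1/(1 + 1.95) = 0.339.
Free chlorine required for 2.34 ppm HOCl: 2.34 / 0.339 = 6.903 ppm.
FC to add: 6.903 − 0.5 = 6.403 mg/L as Cl₂.
Cl₂ equivalent: 6.403 mg/L × 883,000 L = 5654 g.
Product at 12.2% available Cl: 5654 / 0.122 = 46,340 g.
Volume: 46,340 g ÷ 1.11 g/mL = 41,750 mL.

41.7 L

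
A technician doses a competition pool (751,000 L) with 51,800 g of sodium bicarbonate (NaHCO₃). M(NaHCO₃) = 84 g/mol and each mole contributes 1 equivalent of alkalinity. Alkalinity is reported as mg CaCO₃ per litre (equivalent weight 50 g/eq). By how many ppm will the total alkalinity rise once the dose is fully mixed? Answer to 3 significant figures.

41.1 ppm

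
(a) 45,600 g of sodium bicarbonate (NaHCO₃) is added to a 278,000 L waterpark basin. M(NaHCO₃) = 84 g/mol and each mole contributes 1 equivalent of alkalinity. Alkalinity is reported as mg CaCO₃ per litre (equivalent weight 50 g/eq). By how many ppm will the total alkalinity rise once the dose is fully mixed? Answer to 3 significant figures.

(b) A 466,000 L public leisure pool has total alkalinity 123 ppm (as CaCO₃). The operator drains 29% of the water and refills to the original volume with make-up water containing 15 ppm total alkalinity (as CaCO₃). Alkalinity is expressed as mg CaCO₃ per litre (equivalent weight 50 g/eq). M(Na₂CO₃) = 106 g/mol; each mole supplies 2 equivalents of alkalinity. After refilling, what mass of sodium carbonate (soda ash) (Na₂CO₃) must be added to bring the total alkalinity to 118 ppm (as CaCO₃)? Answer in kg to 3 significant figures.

(a) 97.6 ppm; (b) 13.0 kg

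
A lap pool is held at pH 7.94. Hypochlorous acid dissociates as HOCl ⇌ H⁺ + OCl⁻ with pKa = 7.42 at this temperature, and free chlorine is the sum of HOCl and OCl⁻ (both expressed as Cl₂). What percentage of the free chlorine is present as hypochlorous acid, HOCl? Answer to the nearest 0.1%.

23.2%

[OCl⁻]/[HOCl] = 10^(pH − pKa) = 10^(7.94 − 7.42) = 10^0.52 = 3.311.
Fraction as HOCl = 1 / (1 + 3.311) = 0.2319.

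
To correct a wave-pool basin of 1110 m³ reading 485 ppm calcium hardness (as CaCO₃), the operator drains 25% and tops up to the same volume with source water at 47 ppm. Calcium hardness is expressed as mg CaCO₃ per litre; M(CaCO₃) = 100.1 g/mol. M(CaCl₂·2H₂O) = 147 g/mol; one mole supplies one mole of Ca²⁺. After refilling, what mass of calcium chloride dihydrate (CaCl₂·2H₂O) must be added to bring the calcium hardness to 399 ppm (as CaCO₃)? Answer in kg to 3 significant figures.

38.3 kg

Volume: 1110 m³ = 1,110,000 L.
After draining 25% and refilling: 485 × 0.75 + 47 × 0.25 = 375.5 ppm.
Deficit to target: 399 − 375.5 = 23.5 mg/L.
As CaCO₃: 23.5 mg/L × 1,110,000 L = 26,080 g; ÷ 100.1 = 260.6 mol Ca²⁺.
Mass: 260.6 × 147 = 38,310 g.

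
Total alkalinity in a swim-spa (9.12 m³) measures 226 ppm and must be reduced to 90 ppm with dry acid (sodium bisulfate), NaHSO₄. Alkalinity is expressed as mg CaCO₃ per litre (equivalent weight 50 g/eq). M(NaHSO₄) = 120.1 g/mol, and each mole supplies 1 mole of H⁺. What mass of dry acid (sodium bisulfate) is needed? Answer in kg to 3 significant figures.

2.98 kg

Volume: 9.12 m³ = 9,120 L.
Alkalinity to neutralize: (226 − 90) = 136 mg/L as CaCO₃ × 9,120 L = 1240 g as CaCO₃.
Equivalents of H⁺ required: 1240 ÷ 50 g/eq = 24.81 eq = 24.81 mol NaHSO₄.
Mass of NaHSO₄: 24.81 × 120.1 = 2979 g.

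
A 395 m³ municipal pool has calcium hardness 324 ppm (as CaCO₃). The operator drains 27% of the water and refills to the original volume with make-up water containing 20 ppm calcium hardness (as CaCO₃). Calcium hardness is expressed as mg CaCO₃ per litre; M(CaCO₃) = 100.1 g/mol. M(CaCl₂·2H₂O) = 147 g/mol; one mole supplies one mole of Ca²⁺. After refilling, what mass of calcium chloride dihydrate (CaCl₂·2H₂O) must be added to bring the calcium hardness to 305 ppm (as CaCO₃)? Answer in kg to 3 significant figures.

36.6 kg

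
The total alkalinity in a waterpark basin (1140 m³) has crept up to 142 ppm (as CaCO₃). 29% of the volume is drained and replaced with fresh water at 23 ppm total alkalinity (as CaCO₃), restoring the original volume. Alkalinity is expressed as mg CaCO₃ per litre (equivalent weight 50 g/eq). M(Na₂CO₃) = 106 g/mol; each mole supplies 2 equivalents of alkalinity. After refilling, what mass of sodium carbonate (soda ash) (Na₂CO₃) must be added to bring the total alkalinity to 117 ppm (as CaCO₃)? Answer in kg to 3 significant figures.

11.5 kg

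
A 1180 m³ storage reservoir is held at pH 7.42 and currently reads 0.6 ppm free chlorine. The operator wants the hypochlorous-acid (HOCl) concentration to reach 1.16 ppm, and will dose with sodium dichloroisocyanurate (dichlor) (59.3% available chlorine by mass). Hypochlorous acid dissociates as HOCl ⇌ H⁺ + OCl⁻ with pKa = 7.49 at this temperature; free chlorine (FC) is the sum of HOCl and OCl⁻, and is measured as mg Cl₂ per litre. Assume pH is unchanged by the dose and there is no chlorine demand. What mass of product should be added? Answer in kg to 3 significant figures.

Volume: 1180 m³ = 1,180,000 L.
[OCl⁻]/[HOCl] = 10^(pH − pKa) = 10^(7.42 − 7.49) = 0.8511; fraction as HOCl = 1/(1 + 0.8511) = 0.5402.
Free chlorine required for 1.16 ppm HOCl: 1.16 / 0.5402 = 2.147 ppm.
FC to add: 2.147 − 0.6 = 1.547 mg/L as Cl₂.
Cl₂ equivalent: 1.547 mg/L × 1,180,000 L = 1826 g.
Product at 59.3% available Cl: 1826 / 0.593 = 3079 g.

3.08 kg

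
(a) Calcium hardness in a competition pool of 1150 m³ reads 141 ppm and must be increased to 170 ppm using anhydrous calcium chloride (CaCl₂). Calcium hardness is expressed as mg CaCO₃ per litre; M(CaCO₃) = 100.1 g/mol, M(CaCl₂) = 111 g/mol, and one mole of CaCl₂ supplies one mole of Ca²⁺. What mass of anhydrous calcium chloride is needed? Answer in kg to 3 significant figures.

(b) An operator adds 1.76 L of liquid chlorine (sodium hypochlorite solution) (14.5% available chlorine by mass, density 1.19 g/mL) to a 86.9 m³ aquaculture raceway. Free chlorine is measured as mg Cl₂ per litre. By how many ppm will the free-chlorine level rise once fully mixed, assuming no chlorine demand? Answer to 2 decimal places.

(a) 37.0 kg; (b) 3.49 ppm

(a) Volume: 1150 m³ = 1,150,000 L.
(a) Hardness to add: (170 − 141) = 29 mg/L as CaCO₃ × 1,150,000 L = 33,350 g as CaCO₃.
(a) Moles of Ca²⁺ (1 mol Ca²⁺ ≡ 1 mol CaCO₃): 33,350 / 100.1 g/mol = 333.2 mol.
(a) Mass of CaCl₂: 333.2 × 111 = 36,980 g.

(b) Volume: 86.9 m³ = 86,900 L.
(b) Mass of solution: 1.76 L × 1000 mL/L × 1.19 g/mL = 2094 g.
(b) Available chlorine delivered: 2094 g × 0.145 = 303.7 g as Cl₂.
(b) Concentration rise: 303.7 g / 86,900 L = 3.495 mg/L = 3.49 ppm.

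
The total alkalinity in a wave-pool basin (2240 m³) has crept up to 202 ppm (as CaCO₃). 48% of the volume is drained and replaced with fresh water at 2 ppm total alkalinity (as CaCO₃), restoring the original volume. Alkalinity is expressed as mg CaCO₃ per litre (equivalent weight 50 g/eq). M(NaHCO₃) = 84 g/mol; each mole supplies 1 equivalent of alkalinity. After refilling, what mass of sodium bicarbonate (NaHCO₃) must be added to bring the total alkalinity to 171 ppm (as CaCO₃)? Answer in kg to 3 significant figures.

Volume: 2240 m³ = 2,240,000 L.
After draining 48% and refilling: 202 × 0.52 + 2 × 0.48 = 106 ppm.
Deficit to target: 171 − 106 = 65 mg/L.
As CaCO₃: 65 mg/L × 2,240,000 L = 145,600 g; ÷ 50 g/eq ÷ 1 = 2912 mol NaHCO₃.
Mass: 2912 × 84 = 244,600 g.

245 kg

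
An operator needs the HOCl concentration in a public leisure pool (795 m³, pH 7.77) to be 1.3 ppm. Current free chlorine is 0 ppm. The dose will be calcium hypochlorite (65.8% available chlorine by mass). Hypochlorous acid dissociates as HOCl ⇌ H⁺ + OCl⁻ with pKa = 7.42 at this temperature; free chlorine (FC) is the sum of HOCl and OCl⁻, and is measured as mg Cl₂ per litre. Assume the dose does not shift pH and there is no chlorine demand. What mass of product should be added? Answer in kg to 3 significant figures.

5.09 kg

Volume: 795 m³ = 795,000 L.
[OCl⁻]/[HOCl] = 10^(pH − pKa) = 10^(7.77 − 7.42) = 2.239; fraction as HOCl = 1/(1 + 2.239) = 0.3088.
Free chlorine required for 1.3 ppm HOCl: 1.3 / 0.3088 = 4.21 ppm.
FC to add: 4.21 − 0 = 4.21 mg/L as Cl₂.
Cl₂ equivalent: 4.21 mg/L × 795,000 L = 3347 g.
Product at 65.8% available Cl: 3347 / 0.658 = 5087 g.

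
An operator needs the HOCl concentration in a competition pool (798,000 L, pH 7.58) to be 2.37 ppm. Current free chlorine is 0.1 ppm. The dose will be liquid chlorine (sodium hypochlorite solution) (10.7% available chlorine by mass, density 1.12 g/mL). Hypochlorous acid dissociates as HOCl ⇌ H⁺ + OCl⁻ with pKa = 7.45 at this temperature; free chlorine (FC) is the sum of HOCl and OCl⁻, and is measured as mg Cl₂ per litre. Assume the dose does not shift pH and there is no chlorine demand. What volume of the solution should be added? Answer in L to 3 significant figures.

36.4 L

[OCl⁻]/[HOCl] = 10^(pH − pKa) = 10^(7.58 − 7.45) = 1.349; fraction as HOCl = 1/(1 + 1.349) = 0.4257.
Free chlorine required for 2.37 ppm HOCl: 2.37 / 0.4257 = 5.567 ppm.
FC to add: 5.567 − 0.1 = 5.467 mg/L as Cl₂.
Cl₂ equivalent: 5.467 mg/L × 798,000 L = 4363 g.
Product at 10.7% available Cl: 4363 / 0.107 = 40,770 g.
Volume: 40,770 g ÷ 1.12 g/mL = 36,400 mL.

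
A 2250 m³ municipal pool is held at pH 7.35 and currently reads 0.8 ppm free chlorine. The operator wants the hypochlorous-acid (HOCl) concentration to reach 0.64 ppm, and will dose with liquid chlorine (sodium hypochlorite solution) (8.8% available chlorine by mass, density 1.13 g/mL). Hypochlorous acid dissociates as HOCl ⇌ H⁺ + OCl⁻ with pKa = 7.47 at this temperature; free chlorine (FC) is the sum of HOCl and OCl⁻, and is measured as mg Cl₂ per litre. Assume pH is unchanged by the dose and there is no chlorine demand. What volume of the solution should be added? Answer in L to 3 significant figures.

7.36 L

Volume: 2250 m³ = 2,250,000 L.
[OCl⁻]/[HOCl] = 10^(pH − pKa) = 10^(7.35 − 7.47) = 0.7586; fraction as HOCl = 1/(1 + 0.7586) = 0.5686.
Free chlorine required for 0.64 ppm HOCl: 0.64 / 0.5686 = 1.125 ppm.
FC to add: 1.125 − 0.8 = 0.3255 mg/L as Cl₂.
Cl₂ equivalent: 0.3255 mg/L × 2,250,000 L = 732.4 g.
Product at 8.8% available Cl: 732.4 / 0.088 = 8322 g.
Volume: 8322 g ÷ 1.13 g/mL = 7365 mL.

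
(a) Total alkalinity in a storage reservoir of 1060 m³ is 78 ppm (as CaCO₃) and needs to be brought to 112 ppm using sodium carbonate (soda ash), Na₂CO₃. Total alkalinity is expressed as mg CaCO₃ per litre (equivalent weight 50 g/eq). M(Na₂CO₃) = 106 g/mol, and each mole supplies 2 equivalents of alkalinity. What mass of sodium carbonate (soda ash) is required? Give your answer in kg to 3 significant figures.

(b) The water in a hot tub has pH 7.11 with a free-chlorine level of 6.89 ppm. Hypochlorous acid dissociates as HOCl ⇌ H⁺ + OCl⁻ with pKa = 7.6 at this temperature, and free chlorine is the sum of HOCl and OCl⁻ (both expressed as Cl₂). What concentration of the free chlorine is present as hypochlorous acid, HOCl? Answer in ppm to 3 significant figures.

(a) Volume: 1060 m³ = 1,060,000 L.
(a) Alkalinity to add: (112 − 78) = 34 mg/L as CaCO₃ × 1,060,000 L = 36,040 g as CaCO₃.
(a) Equivalents: 36,040 g ÷ 50 g/eq = 720.8 eq.
(a) Each mole of Na₂CO₃ supplies 2 eq, so 720.8 / 2 = 360.4 mol.
(a) Mass: 360.4 mol × 106 g/mol = 38,200 g.

(b) [OCl⁻]/[HOCl] = 10^(pH − pKa) = 10^(7.11 − 7.6) = 10^-0.49 = 0.3236.
(b) Fraction as HOCl = 1 / (1 + 0.3236) = 0.7555.
(b) HOCl = 0.7555 × 6.89 ppm = 5.206 ppm.

(a) 38.2 kg; (b) 5.21 ppm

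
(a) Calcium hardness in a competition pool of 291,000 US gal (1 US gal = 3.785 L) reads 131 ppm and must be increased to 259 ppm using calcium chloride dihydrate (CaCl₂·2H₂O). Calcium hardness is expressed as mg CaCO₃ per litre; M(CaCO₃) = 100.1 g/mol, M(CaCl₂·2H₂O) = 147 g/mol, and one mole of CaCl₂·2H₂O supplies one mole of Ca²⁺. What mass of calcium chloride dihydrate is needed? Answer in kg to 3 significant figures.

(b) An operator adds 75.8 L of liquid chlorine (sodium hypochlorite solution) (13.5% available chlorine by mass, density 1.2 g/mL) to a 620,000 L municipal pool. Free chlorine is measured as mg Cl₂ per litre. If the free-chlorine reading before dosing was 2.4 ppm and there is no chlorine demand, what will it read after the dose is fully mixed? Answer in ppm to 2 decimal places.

(a) 207 kg; (b) 22.21 ppm

(a) Volume: 291,000 US gal × 3.785 L/gal = 1,101,435 L.
(a) Hardness to add: (259 − 131) = 128 mg/L as CaCO₃ × 1,101,435 L = 141,000 g as CaCO₃.
(a) Moles of Ca²⁺ (1 mol Ca²⁺ ≡ 1 mol CaCO₃): 141,000 / 100.1 g/mol = 1408 mol.
(a) Mass of CaCl₂·2H₂O: 1408 × 147 = 207,000 g.

(b) Mass of solution: 75.8 L × 1000 mL/L × 1.2 g/mL = 90,960 g.
(b) Available chlorine delivered: 90,960 g × 0.135 = 12,280 g as Cl₂.
(b) Concentration rise: 12,280 g / 620,000 L = 19.81 mg/L = 19.81 ppm.
(b) Final FC: 2.4 + 19.81 = 22.21 ppm.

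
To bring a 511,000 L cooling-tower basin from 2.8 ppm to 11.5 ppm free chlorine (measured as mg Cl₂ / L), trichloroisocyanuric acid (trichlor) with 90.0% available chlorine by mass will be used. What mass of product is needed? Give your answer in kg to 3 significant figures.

4.94 kg

Chlorine deficit: 11.5 − 2.8 = 8.7 ppm = 8.7 mg/L as Cl₂.
Cl₂ equivalent needed: 8.7 mg/L × 511,000 L = 4,446,000 mg = 4446 g.
Product at 90.0% available chlorine: 4446 / 0.9 = 4940 g.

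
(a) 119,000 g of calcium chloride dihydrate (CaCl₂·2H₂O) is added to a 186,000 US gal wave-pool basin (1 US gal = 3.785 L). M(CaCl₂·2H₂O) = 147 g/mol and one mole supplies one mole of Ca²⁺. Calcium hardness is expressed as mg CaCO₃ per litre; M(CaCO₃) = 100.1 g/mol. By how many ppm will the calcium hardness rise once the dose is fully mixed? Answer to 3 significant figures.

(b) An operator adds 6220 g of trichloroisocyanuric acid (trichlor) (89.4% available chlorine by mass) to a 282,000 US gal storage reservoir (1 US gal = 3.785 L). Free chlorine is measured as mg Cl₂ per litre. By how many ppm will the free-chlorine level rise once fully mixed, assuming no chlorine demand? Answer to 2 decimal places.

(a) Volume: 186,000 US gal × 3.785 L/gal = 704,010 L.
(a) Moles of Ca²⁺: 119,000 g ÷ 147 g/mol = 809.5 mol.
(a) As CaCO₃: 809.5 mol × 100.1 g/mol = 81,030 g.
(a) Rise: 81,030 g / 704,010 L × 1000 = 115.1 mg/L.

(b) Volume: 282,000 US gal × 3.785 L/gal = 1,067,370 L.
(b) Available chlorine delivered: 6220 g × 0.894 = 5561 g as Cl₂.
(b) Concentration rise: 5561 g / 1,067,370 L = 5.21 mg/L = 5.21 ppm.

(a) 115 ppm; (b) 5.21 ppm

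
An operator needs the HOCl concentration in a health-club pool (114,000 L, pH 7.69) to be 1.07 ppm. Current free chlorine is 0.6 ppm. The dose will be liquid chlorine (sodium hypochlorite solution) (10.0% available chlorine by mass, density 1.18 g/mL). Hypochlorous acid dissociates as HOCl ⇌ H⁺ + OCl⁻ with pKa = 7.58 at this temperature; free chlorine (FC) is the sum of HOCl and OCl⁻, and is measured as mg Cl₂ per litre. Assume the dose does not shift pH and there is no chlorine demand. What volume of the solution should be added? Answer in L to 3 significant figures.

[OCl⁻]/[HOCl] = 10^(pH − pKa) = 10^(7.69 − 7.58) = 1.288; fraction as HOCl = 1/(1 + 1.288) = 0.437.
Free chlorine required for 1.07 ppm HOCl: 1.07 / 0.437 = 2.448 ppm.
FC to add: 2.448 − 0.6 = 1.848 mg/L as Cl₂.
Cl₂ equivalent: 1.848 mg/L × 114,000 L = 210.7 g.
Product at 10.0% available Cl: 210.7 / 0.1 = 2107 g.
Volume: 2107 g ÷ 1.18 g/mL = 1786 mL.

1.79 L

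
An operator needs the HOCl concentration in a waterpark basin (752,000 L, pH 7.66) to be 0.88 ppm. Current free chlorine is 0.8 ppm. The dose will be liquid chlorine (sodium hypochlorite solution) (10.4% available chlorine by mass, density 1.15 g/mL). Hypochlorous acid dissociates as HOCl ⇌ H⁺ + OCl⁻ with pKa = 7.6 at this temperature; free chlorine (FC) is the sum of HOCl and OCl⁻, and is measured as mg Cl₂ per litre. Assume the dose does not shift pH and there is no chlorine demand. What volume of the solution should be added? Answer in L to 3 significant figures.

6.86 L

[OCl⁻]/[HOCl] = 10^(pH − pKa) = 10^(7.66 − 7.6) = 1.148; fraction as HOCl = 1/(1 + 1.148) = 0.4655.
Free chlorine required for 0.88 ppm HOCl: 0.88 / 0.4655 = 1.89 ppm.
FC to add: 1.89 − 0.8 = 1.09 mg/L as Cl₂.
Cl₂ equivalent: 1.09 mg/L × 752,000 L = 820 g.
Product at 10.4% available Cl: 820 / 0.104 = 7884 g.
Volume: 7884 g ÷ 1.15 g/mL = 6856 mL.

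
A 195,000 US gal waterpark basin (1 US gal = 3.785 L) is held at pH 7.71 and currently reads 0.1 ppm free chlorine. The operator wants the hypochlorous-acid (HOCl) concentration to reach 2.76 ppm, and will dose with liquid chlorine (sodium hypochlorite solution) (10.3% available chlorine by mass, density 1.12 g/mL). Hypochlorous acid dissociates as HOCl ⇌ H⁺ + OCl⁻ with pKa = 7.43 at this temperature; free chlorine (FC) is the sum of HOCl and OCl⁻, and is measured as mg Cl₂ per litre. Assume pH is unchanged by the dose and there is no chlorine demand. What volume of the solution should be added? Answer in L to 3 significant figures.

Volume: 195,000 US gal × 3.785 L/gal = 738,075 L.
[OCl⁻]/[HOCl] = 10^(pH − pKa) = 10^(7.71 − 7.43) = 1.905; fraction as HOCl = 1/(1 + 1.905) = 0.3442.
Free chlorine required for 2.76 ppm HOCl: 2.76 / 0.3442 = 8.019 ppm.
FC to add: 8.019 − 0.1 = 7.919 mg/L as Cl₂.
Cl₂ equivalent: 7.919 mg/L × 738,075 L = 5845 g.
Product at 10.3% available Cl: 5845 / 0.103 = 56,750 g.
Volume: 56,750 g ÷ 1.12 g/mL = 50,670 mL.

50.7 L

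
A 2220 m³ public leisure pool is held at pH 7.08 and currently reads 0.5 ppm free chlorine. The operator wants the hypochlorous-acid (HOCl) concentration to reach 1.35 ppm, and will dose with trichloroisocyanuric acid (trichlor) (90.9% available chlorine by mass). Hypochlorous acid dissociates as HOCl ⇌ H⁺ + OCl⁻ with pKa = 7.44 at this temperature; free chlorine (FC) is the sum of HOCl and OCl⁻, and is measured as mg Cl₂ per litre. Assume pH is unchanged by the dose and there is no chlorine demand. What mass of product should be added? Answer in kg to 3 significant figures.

Volume: 2220 m³ = 2,220,000 L.
[OCl⁻]/[HOCl] = 10^(pH − pKa) = 10^(7.08 − 7.44) = 0.4365; fraction as HOCl = 1/(1 + 0.4365) = 0.6961.
Free chlorine required for 1.35 ppm HOCl: 1.35 / 0.6961 = 1.939 ppm.
FC to add: 1.939 − 0.5 = 1.439 mg/L as Cl₂.
Cl₂ equivalent: 1.439 mg/L × 2,220,000 L = 3195 g.
Product at 90.9% available Cl: 3195 / 0.909 = 3515 g.

3.52 kg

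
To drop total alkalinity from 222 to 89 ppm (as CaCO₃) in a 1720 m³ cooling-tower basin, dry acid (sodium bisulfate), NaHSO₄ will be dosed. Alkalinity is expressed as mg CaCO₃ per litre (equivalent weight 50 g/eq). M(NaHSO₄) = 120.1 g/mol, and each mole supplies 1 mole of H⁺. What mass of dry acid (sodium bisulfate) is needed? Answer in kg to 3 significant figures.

549 kg

Volume: 1720 m³ = 1,720,000 L.
Alkalinity to neutralize: (222 − 89) = 133 mg/L as CaCO₃ × 1,720,000 L = 228,800 g as CaCO₃.
Equivalents of H⁺ required: 228,800 ÷ 50 g/eq = 4575 eq = 4575 mol NaHSO₄.
Mass of NaHSO₄: 4575 × 120.1 = 549,500 g.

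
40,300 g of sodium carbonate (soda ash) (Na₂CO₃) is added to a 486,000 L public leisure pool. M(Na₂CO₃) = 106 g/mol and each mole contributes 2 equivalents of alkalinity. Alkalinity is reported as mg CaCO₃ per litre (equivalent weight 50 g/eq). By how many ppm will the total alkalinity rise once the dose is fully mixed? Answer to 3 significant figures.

78.2 ppm

Moles of Na₂CO₃: 40,300 g ÷ 106 g/mol = 380.2 mol → 760.4 eq of alkalinity.
As CaCO₃: 760.4 eq × 50 g/eq = 38,020 g.
Rise: 38,020 g / 486,000 L × 1000 = 78.23 mg/L.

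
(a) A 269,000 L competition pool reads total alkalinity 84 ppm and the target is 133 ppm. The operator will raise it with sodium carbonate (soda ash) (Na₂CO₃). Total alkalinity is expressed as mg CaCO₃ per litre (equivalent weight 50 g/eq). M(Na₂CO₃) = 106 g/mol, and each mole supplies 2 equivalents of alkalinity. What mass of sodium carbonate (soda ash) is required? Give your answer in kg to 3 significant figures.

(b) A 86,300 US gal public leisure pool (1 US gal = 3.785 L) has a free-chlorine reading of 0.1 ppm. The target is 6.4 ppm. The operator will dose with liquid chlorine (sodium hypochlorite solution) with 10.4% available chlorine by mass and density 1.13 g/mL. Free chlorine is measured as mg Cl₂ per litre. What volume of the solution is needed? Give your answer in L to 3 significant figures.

(a) Alkalinity to add: (133 − 84) = 49 mg/L as CaCO₃ × 269,000 L = 13,180 g as CaCO₃.
(a) Equivalents: 13,180 g ÷ 50 g/eq = 263.6 eq.
(a) Each mole of Na₂CO₃ supplies 2 eq, so 263.6 / 2 = 131.8 mol.
(a) Mass: 131.8 mol × 106 g/mol = 13,970 g.

(b) Volume: 86,300 US gal × 3.785 L/gal = 326,646 L.
(b) Chlorine deficit: 6.4 − 0.1 = 6.3 ppm = 6.3 mg/L as Cl₂.
(b) Cl₂ equivalent needed: 6.3 mg/L × 326,646 L = 2,058,000 mg = 2058 g.
(b) Product at 10.4% available chlorine: 2058 / 0.104 = 19,790 g.
(b) Volume at density 1.13 g/mL: 19,790 g ÷ 1.13 g/mL = 17,510 mL.

(a) 14.0 kg; (b) 17.5 L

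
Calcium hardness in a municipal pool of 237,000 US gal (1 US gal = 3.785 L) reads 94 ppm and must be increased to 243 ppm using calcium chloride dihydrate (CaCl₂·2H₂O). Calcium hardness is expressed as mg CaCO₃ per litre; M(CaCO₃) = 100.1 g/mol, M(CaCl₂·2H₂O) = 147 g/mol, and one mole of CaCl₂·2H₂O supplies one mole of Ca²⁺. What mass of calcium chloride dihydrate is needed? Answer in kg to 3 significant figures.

Volume: 237,000 US gal × 3.785 L/gal = 897,045 L.
Hardness to add: (243 − 94) = 149 mg/L as CaCO₃ × 897,045 L = 133,700 g as CaCO₃.
Moles of Ca²⁺ (1 mol Ca²⁺ ≡ 1 mol CaCO₃): 133,700 / 100.1 g/mol = 1335 mol.
Mass of CaCl₂·2H₂O: 1335 × 147 = 196,300 g.

196 kg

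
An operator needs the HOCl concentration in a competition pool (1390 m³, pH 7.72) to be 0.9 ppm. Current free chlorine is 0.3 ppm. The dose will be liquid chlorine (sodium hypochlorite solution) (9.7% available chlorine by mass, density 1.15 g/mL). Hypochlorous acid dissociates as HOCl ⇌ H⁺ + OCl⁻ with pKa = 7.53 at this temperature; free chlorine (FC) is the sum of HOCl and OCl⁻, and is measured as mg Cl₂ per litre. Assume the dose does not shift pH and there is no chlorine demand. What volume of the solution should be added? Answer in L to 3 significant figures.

24.8 L

Volume: 1390 m³ = 1,390,000 L.
[OCl⁻]/[HOCl] = 10^(pH − pKa) = 10^(7.72 − 7.53) = 1.549; fraction as HOCl = 1/(1 + 1.549) = 0.3923.
Free chlorine required for 0.9 ppm HOCl: 0.9 / 0.3923 = 2.294 ppm.
FC to add: 2.294 − 0.3 = 1.994 mg/L as Cl₂.
Cl₂ equivalent: 1.994 mg/L × 1,390,000 L = 2772 g.
Product at 9.7% available Cl: 2772 / 0.097 = 28,570 g.
Volume: 28,570 g ÷ 1.15 g/mL = 24,850 mL.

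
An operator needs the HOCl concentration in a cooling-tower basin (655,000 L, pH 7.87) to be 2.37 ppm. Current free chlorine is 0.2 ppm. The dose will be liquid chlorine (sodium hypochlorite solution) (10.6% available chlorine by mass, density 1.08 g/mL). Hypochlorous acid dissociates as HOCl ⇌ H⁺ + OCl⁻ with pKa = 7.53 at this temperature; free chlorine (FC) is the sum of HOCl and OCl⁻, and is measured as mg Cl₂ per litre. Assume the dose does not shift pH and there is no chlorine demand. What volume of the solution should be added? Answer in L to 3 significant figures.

42.1 L

[OCl⁻]/[HOCl] = 10^(pH − pKa) = 10^(7.87 − 7.53) = 2.188; fraction as HOCl = 1/(1 + 2.188) = 0.3137.
Free chlorine required for 2.37 ppm HOCl: 2.37 / 0.3137 = 7.555 ppm.
FC to add: 7.555 − 0.2 = 7.355 mg/L as Cl₂.
Cl₂ equivalent: 7.355 mg/L × 655,000 L = 4818 g.
Product at 10.6% available Cl: 4818 / 0.106 = 45,450 g.
Volume: 45,450 g ÷ 1.08 g/mL = 42,080 mL.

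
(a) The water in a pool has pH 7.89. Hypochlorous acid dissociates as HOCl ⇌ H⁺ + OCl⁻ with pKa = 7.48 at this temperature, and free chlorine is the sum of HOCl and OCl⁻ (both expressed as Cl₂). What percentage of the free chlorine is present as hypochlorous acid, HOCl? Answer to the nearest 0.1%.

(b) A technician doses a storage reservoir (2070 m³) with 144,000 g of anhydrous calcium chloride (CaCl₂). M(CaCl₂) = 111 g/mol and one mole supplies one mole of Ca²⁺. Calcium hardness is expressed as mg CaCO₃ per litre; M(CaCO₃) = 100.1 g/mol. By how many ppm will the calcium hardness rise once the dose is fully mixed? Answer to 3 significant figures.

(a) 28.0%; (b) 62.7 ppm

(a) [OCl⁻]/[HOCl] = 10^(pH − pKa) = 10^(7.89 − 7.48) = 10^0.41 = 2.57.
(a) Fraction as HOCl = 1 / (1 + 2.57) = 0.2801.

(b) Volume: 2070 m³ = 2,070,000 L.
(b) Moles of Ca²⁺: 144,000 g ÷ 111 g/mol = 1297 mol.
(b) As CaCO₃: 1297 mol × 100.1 g/mol = 129,900 g.
(b) Rise: 129,900 g / 2,070,000 L × 1000 = 62.73 mg/L.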